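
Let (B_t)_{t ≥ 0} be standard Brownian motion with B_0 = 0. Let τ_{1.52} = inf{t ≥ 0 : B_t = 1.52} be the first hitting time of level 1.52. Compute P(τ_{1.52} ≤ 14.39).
P(τ_{1.52} ≤ 14.39) = 2(1 − Φ(1.52/√14.39)) = 2(1 − Φ(0.4007)) ≈ 0.6886

By the reflection principle for standard BM, P(τ_b ≤ t) = 2 · P(B_t ≥ b). Since B_t ~ N(0, t), P(B_t ≥ 1.52) = 1 − Φ(1.52/√t) = 1 − Φ(1.52/√14.39) = 1 − Φ(0.4007) ≈ 0.34432. Doubling: P(τ_{1.52} ≤ 14.39) ≈ 2 · 0.34432 = 0.68864 ≈ 0.6886.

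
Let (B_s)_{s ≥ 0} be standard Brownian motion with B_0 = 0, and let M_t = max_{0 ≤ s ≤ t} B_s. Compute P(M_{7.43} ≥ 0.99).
P(M_{7.43} ≥ 0.99) = 2·P(B_{7.43} ≥ 0.99) = 2(1 − Φ(0.99/√7.43)) ≈ 0.7165

By the reflection principle for Brownian motion, P(M_t ≥ a) = 2 · P(B_t ≥ a) for a ≥ 0. Since B_t ~ N(0, t), P(B_t ≥ 0.99) = 1 − Φ(0.99/√t) = 1 − Φ(0.99/√7.43) = 1 − Φ(0.3632). So
  P(M_{7.43} ≥ 0.99) = 2(1 − Φ(0.3632)) ≈ 0.7165.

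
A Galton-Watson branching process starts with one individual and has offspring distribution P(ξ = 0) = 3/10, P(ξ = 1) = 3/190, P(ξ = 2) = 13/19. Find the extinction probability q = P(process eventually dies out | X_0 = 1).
q = 57/130

The pgf is f(s) = 3/10 + 3/190·s + 13/19·s². The extinction probability q is the smallest fixed point of f in [0, 1]. Setting s = f(s):
  13/19·s² + (3/190 − 1)·s + 3/10 = 0
  13/19·s² − (3/10 + 13/19)·s + 3/10 = 0
which factors as (s − 1)·(13/19·s − 3/10) = 0, giving roots s = 1 and s = (3/10)/(13/19) = 57/130.
Mean offspring μ = 3/190 + 2·13/19 = 263/190 > 1 (supercritical), so q < 1. The extinction probability is the smaller root: q = (3/10)/(13/19) = 57/130.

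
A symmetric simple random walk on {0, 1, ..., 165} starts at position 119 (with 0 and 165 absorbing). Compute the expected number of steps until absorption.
E[τ | X_0 = 119] = 5474

Let v_k = E[τ | X_0 = k]. Boundary: v_0 = v_165 = 0. Recurrence: v_k = 1 + (v_{k-1} + v_{k+1})/2 for 1 ≤ k ≤ 164. The particular solution to v_k − (v_{k-1} + v_{k+1})/2 = 1 is v_k = −k^2. Adding homogeneous solution A + B k and matching boundaries gives v_k = k (165 − k). Substituting k = 119: v_119 = 119 · 46 = 5474.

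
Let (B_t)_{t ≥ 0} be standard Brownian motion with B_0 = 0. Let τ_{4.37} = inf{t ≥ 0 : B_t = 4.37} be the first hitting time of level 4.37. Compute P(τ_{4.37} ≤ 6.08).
P(τ_{4.37} ≤ 6.08) = 2(1 − Φ(4.37/√6.08)) = 2(1 − Φ(1.7723)) ≈ 0.0763

By the reflection principle for standard BM, P(τ_b ≤ t) = 2 · P(B_t ≥ b). Since B_t ~ N(0, t), P(B_t ≥ 4.37) = 1 − Φ(4.37/√t) = 1 − Φ(4.37/√6.08) = 1 − Φ(1.7723) ≈ 0.03817. Doubling: P(τ_{4.37} ≤ 6.08) ≈ 2 · 0.03817 = 0.07634 ≈ 0.0763.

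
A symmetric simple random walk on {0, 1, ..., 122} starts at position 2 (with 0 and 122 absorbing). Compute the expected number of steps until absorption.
E[τ | X_0 = 2] = 240

Let v_k = E[τ | X_0 = k]. Boundary: v_0 = v_122 = 0. Recurrence: v_k = 1 + (v_{k-1} + v_{k+1})/2 for 1 ≤ k ≤ 121. The particular solution to v_k − (v_{k-1} + v_{k+1})/2 = 1 is v_k = −k^2. Adding homogeneous solution A + B k and matching boundaries gives v_k = k (122 − k). Substituting k = 2: v_2 = 2 · 120 = 240.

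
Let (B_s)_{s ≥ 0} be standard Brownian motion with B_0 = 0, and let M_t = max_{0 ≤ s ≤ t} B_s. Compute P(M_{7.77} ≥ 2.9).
P(M_{7.77} ≥ 2.9) = 2·P(B_{7.77} ≥ 2.9) = 2(1 − Φ(2.9/√7.77)) ≈ 0.2982

By the reflection principle for Brownian motion, P(M_t ≥ a) = 2 · P(B_t ≥ a) for a ≥ 0. Since B_t ~ N(0, t), P(B_t ≥ 2.9) = 1 − Φ(2.9/√t) = 1 − Φ(2.9/√7.77) = 1 − Φ(1.0404). So
  P(M_{7.77} ≥ 2.9) = 2(1 − Φ(1.0404)) ≈ 0.2982.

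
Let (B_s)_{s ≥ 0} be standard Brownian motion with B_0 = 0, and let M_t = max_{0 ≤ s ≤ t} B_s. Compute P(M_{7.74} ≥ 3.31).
P(M_{7.74} ≥ 3.31) = 2·P(B_{7.74} ≥ 3.31) = 2(1 − Φ(3.31/√7.74)) ≈ 0.2341

By the reflection principle for Brownian motion, P(M_t ≥ a) = 2 · P(B_t ≥ a) for a ≥ 0. Since B_t ~ N(0, t), P(B_t ≥ 3.31) = 1 − Φ(3.31/√t) = 1 − Φ(3.31/√7.74) = 1 − Φ(1.1898). So
  P(M_{7.74} ≥ 3.31) = 2(1 − Φ(1.1898)) ≈ 0.2341.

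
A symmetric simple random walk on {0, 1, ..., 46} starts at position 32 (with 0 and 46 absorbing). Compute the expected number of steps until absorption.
E[τ | X_0 = 32] = 448

Let v_k = E[τ | X_0 = k]. Boundary: v_0 = v_46 = 0. Recurrence: v_k = 1 + (v_{k-1} + v_{k+1})/2 for 1 ≤ k ≤ 45. The particular solution to v_k − (v_{k-1} + v_{k+1})/2 = 1 is v_k = −k^2. Adding homogeneous solution A + B k and matching boundaries gives v_k = k (46 − k). Substituting k = 32: v_32 = 32 · 14 = 448.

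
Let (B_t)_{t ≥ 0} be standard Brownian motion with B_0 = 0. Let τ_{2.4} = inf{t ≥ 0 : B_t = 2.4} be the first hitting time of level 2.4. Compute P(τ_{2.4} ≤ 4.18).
P(τ_{2.4} ≤ 4.18) = 2(1 − Φ(2.4/√4.18)) = 2(1 − Φ(1.1739)) ≈ 0.2404

By the reflection principle for standard BM, P(τ_b ≤ t) = 2 · P(B_t ≥ b). Since B_t ~ N(0, t), P(B_t ≥ 2.4) = 1 − Φ(2.4/√t) = 1 − Φ(2.4/√4.18) = 1 − Φ(1.1739) ≈ 0.12022. Doubling: P(τ_{2.4} ≤ 4.18) ≈ 2 · 0.12022 = 0.24044 ≈ 0.2404.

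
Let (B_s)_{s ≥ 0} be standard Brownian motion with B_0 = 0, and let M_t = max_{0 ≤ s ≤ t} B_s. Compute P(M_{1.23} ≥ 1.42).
P(M_{1.23} ≥ 1.42) = 2·P(B_{1.23} ≥ 1.42) = 2(1 − Φ(1.42/√1.23)) ≈ 0.2004

By the reflection principle for Brownian motion, P(M_t ≥ a) = 2 · P(B_t ≥ a) for a ≥ 0. Since B_t ~ N(0, t), P(B_t ≥ 1.42) = 1 − Φ(1.42/√t) = 1 − Φ(1.42/√1.23) = 1 − Φ(1.2804). So
  P(M_{1.23} ≥ 1.42) = 2(1 − Φ(1.2804)) ≈ 0.2004.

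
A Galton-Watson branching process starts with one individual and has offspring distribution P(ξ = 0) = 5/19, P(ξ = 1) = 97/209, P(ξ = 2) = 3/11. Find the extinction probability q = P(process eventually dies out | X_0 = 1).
q = 55/57

The pgf is f(s) = 5/19 + 97/209·s + 3/11·s². The extinction probability q is the smallest fixed point of f in [0, 1]. Setting s = f(s):
  3/11·s² + (97/209 − 1)·s + 5/19 = 0
  3/11·s² − (5/19 + 3/11)·s + 5/19 = 0
which factors as (s − 1)·(3/11·s − 5/19) = 0, giving roots s = 1 and s = (5/19)/(3/11) = 55/57.
Mean offspring μ = 97/209 + 2·3/11 = 211/209 > 1 (supercritical), so q < 1. The extinction probability is the smaller root: q = (5/19)/(3/11) = 55/57.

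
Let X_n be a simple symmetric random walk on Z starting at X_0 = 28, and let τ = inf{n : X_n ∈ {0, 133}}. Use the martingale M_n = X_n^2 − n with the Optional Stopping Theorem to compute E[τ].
E[τ] = 2940

M_n = X_n^2 − n is a martingale (since E[X_{n+1}^2 | F_n] = X_n^2 + 1). By OST (τ has finite mean in a bounded region), E[M_τ] = E[M_0] = X_0^2 − 0 = 28^2 = 784. Also E[M_τ] = E[X_τ^2] − E[τ]. The walk exits at 0 or 133, with P(hit 133 first) = 28/133, so E[X_τ^2] = 133^2 · 28/133 + 0 = 3724. Thus E[τ] = E[X_τ^2] − E[M_τ] = 3724 − 784 = 2940 = 28(133 − 28) = 2940.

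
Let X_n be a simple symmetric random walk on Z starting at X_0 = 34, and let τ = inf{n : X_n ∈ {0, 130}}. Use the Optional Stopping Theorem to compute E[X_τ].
E[X_τ] = 34

X_n is a martingale and τ is a bounded-mean stopping time (indeed τ is finite a.s. with bounded expectation since the walk is in a bounded region). By the OST, E[X_τ] = E[X_0] = 34. Equivalently: E[X_τ] = 130 · P(hit 130 first) + 0 · P(hit 0 first) = 130 · (34/130) = 34.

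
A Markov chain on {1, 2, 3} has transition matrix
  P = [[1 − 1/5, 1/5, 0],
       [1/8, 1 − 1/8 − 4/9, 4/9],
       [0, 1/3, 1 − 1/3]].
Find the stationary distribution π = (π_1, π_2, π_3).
π = (15/71, 24/71, 32/71)

This is a birth-death chain on three states, which satisfies detailed balance: π_1 · P_{12} = π_2 · P_{21} and π_2 · P_{23} = π_3 · P_{32}.
From π_1 · 1/5 = π_2 · 1/8: π_2/π_1 = (1/5)/(1/8) = 8/5.
From π_2 · 4/9 = π_3 · 1/3: π_3/π_2 = (4/9)/(1/3) = 4/3.
Take π_1 proportional to 1; then unnormalized π = (1, 8/5, 32/15). Normalize by dividing by the sum 71/15:
  π = (15/71, 24/71, 32/71).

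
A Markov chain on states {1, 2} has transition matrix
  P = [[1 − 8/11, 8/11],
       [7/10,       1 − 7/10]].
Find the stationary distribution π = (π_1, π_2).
π_1 = 77/157, π_2 = 80/157

Solve πP = π with π_1 + π_2 = 1. From πP = π: π_1 · (1 − 8/11) + π_2 · 7/10 = π_1 ⇒ π_2 · 7/10 = π_1 · 8/11 ⇒ π_2/π_1 = (8/11)/(7/10) = 80/77. Together with π_1 + π_2 = 1:
  π_1 = (7/10)/(8/11 + 7/10) = (7/10)/(157/110) = 77/157,
  π_2 = (8/11)/(8/11 + 7/10) = (8/11)/(157/110) = 80/157.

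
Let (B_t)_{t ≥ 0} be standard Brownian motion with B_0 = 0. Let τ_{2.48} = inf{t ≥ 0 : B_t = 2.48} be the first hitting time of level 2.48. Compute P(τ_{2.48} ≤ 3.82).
P(τ_{2.48} ≤ 3.82) = 2(1 − Φ(2.48/√3.82)) = 2(1 − Φ(1.2689)) ≈ 0.2045

By the reflection principle for standard BM, P(τ_b ≤ t) = 2 · P(B_t ≥ b). Since B_t ~ N(0, t), P(B_t ≥ 2.48) = 1 − Φ(2.48/√t) = 1 − Φ(2.48/√3.82) = 1 − Φ(1.2689) ≈ 0.10224. Doubling: P(τ_{2.48} ≤ 3.82) ≈ 2 · 0.10224 = 0.20448 ≈ 0.2045.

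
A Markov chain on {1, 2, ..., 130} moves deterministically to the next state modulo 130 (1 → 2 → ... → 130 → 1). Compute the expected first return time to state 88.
E[T_88 | X_0 = 88] = 130

The chain cycles deterministically, so starting at state 88 it returns in exactly 130 steps. Equivalently, the stationary distribution is uniform π_j = 1/130 for every state j, so by Kac's formula E[T_88] = 1/π_88 = 130.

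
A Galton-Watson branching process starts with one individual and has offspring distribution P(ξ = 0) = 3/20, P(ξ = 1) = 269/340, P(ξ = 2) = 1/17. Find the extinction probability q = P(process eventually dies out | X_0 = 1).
q = 1

Mean offspring μ = 0·3/20 + 1·269/340 + 2·1/17 = 309/340 ≤ 1. For μ ≤ 1 with offspring not concentrated at 1, the Galton-Watson process goes extinct almost surely, so q = 1.
(Algebraic check: The pgf is f(s) = 3/20 + 269/340·s + 1/17·s². The extinction probability q is the smallest fixed point of f in [0, 1]. Setting s = f(s):
  1/17·s² + (269/340 − 1)·s + 3/20 = 0
  1/17·s² − (3/20 + 1/17)·s + 3/20 = 0
which factors as (s − 1)·(1/17·s − 3/20) = 0, giving roots s = 1 and s = (3/20)/(1/17) = 51/20. Since 51/20 ≥ 1, the smallest root in [0, 1] is s = 1.)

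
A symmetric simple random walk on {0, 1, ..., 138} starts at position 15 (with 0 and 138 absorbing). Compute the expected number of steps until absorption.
E[τ | X_0 = 15] = 1845

Let v_k = E[τ | X_0 = k]. Boundary: v_0 = v_138 = 0. Recurrence: v_k = 1 + (v_{k-1} + v_{k+1})/2 for 1 ≤ k ≤ 137. The particular solution to v_k − (v_{k-1} + v_{k+1})/2 = 1 is v_k = −k^2. Adding homogeneous solution A + B k and matching boundaries gives v_k = k (138 − k). Substituting k = 15: v_15 = 15 · 123 = 1845.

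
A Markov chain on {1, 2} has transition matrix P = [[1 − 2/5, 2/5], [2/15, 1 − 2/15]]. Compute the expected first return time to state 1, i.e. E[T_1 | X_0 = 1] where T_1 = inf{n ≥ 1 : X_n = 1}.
E[T_1 | X_0 = 1] = 1/π_1 = 4

For an irreducible recurrent Markov chain with stationary distribution π, E[T_i | X_0 = i] = 1/π_i (Kac's formula). Here π_1 = (2/15)/(2/5 + 2/15) = (2/15)/(8/15) = 1/4, so E[T_1 | X_0 = 1] = 1/π_1 = (2/5 + 2/15)/(2/15) = (8/15)/(2/15) = 4.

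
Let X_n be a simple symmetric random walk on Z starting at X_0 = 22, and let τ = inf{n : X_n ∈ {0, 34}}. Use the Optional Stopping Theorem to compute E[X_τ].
E[X_τ] = 22

X_n is a martingale and τ is a bounded-mean stopping time (indeed τ is finite a.s. with bounded expectation since the walk is in a bounded region). By the OST, E[X_τ] = E[X_0] = 22. Equivalently: E[X_τ] = 34 · P(hit 34 first) + 0 · P(hit 0 first) = 34 · (22/34) = 22.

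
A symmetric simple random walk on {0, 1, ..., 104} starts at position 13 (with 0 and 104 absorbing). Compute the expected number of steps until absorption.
E[τ | X_0 = 13] = 1183

Let v_k = E[τ | X_0 = k]. Boundary: v_0 = v_104 = 0. Recurrence: v_k = 1 + (v_{k-1} + v_{k+1})/2 for 1 ≤ k ≤ 103. The particular solution to v_k − (v_{k-1} + v_{k+1})/2 = 1 is v_k = −k^2. Adding homogeneous solution A + B k and matching boundaries gives v_k = k (104 − k). Substituting k = 13: v_13 = 13 · 91 = 1183.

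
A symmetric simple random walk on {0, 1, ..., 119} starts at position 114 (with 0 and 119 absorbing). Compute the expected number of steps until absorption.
E[τ | X_0 = 114] = 570

Let v_k = E[τ | X_0 = k]. Boundary: v_0 = v_119 = 0. Recurrence: v_k = 1 + (v_{k-1} + v_{k+1})/2 for 1 ≤ k ≤ 118. The particular solution to v_k − (v_{k-1} + v_{k+1})/2 = 1 is v_k = −k^2. Adding homogeneous solution A + B k and matching boundaries gives v_k = k (119 − k). Substituting k = 114: v_114 = 114 · 5 = 570.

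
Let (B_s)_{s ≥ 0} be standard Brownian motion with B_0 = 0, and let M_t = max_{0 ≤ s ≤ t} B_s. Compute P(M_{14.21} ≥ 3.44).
P(M_{14.21} ≥ 3.44) = 2·P(B_{14.21} ≥ 3.44) = 2(1 − Φ(3.44/√14.21)) ≈ 0.3615

By the reflection principle for Brownian motion, P(M_t ≥ a) = 2 · P(B_t ≥ a) for a ≥ 0. Since B_t ~ N(0, t), P(B_t ≥ 3.44) = 1 − Φ(3.44/√t) = 1 − Φ(3.44/√14.21) = 1 − Φ(0.9126). So
  P(M_{14.21} ≥ 3.44) = 2(1 − Φ(0.9126)) ≈ 0.3615.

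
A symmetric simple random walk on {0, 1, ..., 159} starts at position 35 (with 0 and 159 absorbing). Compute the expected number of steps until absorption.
E[τ | X_0 = 35] = 4340

Let v_k = E[τ | X_0 = k]. Boundary: v_0 = v_159 = 0. Recurrence: v_k = 1 + (v_{k-1} + v_{k+1})/2 for 1 ≤ k ≤ 158. The particular solution to v_k − (v_{k-1} + v_{k+1})/2 = 1 is v_k = −k^2. Adding homogeneous solution A + B k and matching boundaries gives v_k = k (159 − k). Substituting k = 35: v_35 = 35 · 124 = 4340.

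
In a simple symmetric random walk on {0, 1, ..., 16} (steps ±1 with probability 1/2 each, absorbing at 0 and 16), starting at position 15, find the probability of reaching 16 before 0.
P(hit 16 before 0) = 15/16

Let u_k = P(hit 16 before 0 | start at k). Then u_0 = 0, u_16 = 1, and u_k = u_{k-1}/2 + u_{k+1}/2 for 1 ≤ k ≤ 15. This harmonic recurrence is solved by u_k = k/16, giving u_15 = 15/16.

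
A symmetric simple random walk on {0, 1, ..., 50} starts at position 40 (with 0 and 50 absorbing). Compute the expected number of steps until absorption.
E[τ | X_0 = 40] = 400

Let v_k = E[τ | X_0 = k]. Boundary: v_0 = v_50 = 0. Recurrence: v_k = 1 + (v_{k-1} + v_{k+1})/2 for 1 ≤ k ≤ 49. The particular solution to v_k − (v_{k-1} + v_{k+1})/2 = 1 is v_k = −k^2. Adding homogeneous solution A + B k and matching boundaries gives v_k = k (50 − k). Substituting k = 40: v_40 = 40 · 10 = 400.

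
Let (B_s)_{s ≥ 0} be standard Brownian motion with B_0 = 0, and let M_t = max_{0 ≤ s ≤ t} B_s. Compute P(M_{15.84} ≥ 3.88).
P(M_{15.84} ≥ 3.88) = 2·P(B_{15.84} ≥ 3.88) = 2(1 − Φ(3.88/√15.84)) ≈ 0.3296

By the reflection principle for Brownian motion, P(M_t ≥ a) = 2 · P(B_t ≥ a) for a ≥ 0. Since B_t ~ N(0, t), P(B_t ≥ 3.88) = 1 − Φ(3.88/√t) = 1 − Φ(3.88/√15.84) = 1 − Φ(0.9749). So
  P(M_{15.84} ≥ 3.88) = 2(1 − Φ(0.9749)) ≈ 0.3296.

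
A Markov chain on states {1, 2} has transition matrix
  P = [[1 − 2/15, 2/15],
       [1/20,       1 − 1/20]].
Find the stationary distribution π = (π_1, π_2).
π_1 = 3/11, π_2 = 8/11

Solve πP = π with π_1 + π_2 = 1. From πP = π: π_1 · (1 − 2/15) + π_2 · 1/20 = π_1 ⇒ π_2 · 1/20 = π_1 · 2/15 ⇒ π_2/π_1 = (2/15)/(1/20) = 8/3. Together with π_1 + π_2 = 1:
  π_1 = (1/20)/(2/15 + 1/20) = (1/20)/(11/60) = 3/11,
  π_2 = (2/15)/(2/15 + 1/20) = (2/15)/(11/60) = 8/11.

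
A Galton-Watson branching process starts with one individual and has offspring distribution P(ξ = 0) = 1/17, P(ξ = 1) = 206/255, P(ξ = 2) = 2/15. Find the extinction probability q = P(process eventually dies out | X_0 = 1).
q = 15/34

The pgf is f(s) = 1/17 + 206/255·s + 2/15·s². The extinction probability q is the smallest fixed point of f in [0, 1]. Setting s = f(s):
  2/15·s² + (206/255 − 1)·s + 1/17 = 0
  2/15·s² − (1/17 + 2/15)·s + 1/17 = 0
which factors as (s − 1)·(2/15·s − 1/17) = 0, giving roots s = 1 and s = (1/17)/(2/15) = 15/34.
Mean offspring μ = 206/255 + 2·2/15 = 274/255 > 1 (supercritical), so q < 1. The extinction probability is the smaller root: q = (1/17)/(2/15) = 15/34.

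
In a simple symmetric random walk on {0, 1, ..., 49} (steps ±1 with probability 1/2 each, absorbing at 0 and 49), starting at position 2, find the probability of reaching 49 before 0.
P(hit 49 before 0) = 2/49

Let u_k = P(hit 49 before 0 | start at k). Then u_0 = 0, u_49 = 1, and u_k = u_{k-1}/2 + u_{k+1}/2 for 1 ≤ k ≤ 48. This harmonic recurrence is solved by u_k = k/49, giving u_2 = 2/49.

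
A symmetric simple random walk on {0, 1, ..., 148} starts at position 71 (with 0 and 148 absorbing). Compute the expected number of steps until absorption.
E[τ | X_0 = 71] = 5467

Let v_k = E[τ | X_0 = k]. Boundary: v_0 = v_148 = 0. Recurrence: v_k = 1 + (v_{k-1} + v_{k+1})/2 for 1 ≤ k ≤ 147. The particular solution to v_k − (v_{k-1} + v_{k+1})/2 = 1 is v_k = −k^2. Adding homogeneous solution A + B k and matching boundaries gives v_k = k (148 − k). Substituting k = 71: v_71 = 71 · 77 = 5467.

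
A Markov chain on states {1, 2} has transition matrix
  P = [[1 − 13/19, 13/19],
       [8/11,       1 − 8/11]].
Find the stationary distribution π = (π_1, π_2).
π_1 = 152/295, π_2 = 143/295

Solve πP = π with π_1 + π_2 = 1. From πP = π: π_1 · (1 − 13/19) + π_2 · 8/11 = π_1 ⇒ π_2 · 8/11 = π_1 · 13/19 ⇒ π_2/π_1 = (13/19)/(8/11) = 143/152. Together with π_1 + π_2 = 1:
  π_1 = (8/11)/(13/19 + 8/11) = (8/11)/(295/209) = 152/295,
  π_2 = (13/19)/(13/19 + 8/11) = (13/19)/(295/209) = 143/295.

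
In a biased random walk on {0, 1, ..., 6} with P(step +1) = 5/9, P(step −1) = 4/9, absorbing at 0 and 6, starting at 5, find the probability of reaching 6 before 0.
P(hit 6 before 0) = (1 − (4/5)^5) / (1 − (4/5)^6) = 10505/11529

Let u_k denote P(reach 6 before 0 | start at k). Boundary: u_0 = 0, u_6 = 1. Recurrence: u_k = 5/9·u_{k+1} + 4/9·u_{k-1} for 1 ≤ k ≤ 5. Try u_k = A + B·r^k with r = q/p = (4/9)/(5/9) = 4/5. Substitution satisfies the recurrence; boundary conditions give:
  u_k = (1 − r^k) / (1 − r^N) = (1 − (4/5)^5) / (1 − (4/5)^6) = 10505/11529.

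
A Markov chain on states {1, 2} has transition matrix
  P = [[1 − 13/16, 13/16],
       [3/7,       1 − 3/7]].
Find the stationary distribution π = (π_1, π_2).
π_1 = 48/139, π_2 = 91/139

Solve πP = π with π_1 + π_2 = 1. From πP = π: π_1 · (1 − 13/16) + π_2 · 3/7 = π_1 ⇒ π_2 · 3/7 = π_1 · 13/16 ⇒ π_2/π_1 = (13/16)/(3/7) = 91/48. Together with π_1 + π_2 = 1:
  π_1 = (3/7)/(13/16 + 3/7) = (3/7)/(139/112) = 48/139,
  π_2 = (13/16)/(13/16 + 3/7) = (13/16)/(139/112) = 91/139.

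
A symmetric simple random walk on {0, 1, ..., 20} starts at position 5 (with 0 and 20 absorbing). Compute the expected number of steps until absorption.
E[τ | X_0 = 5] = 75

Let v_k = E[τ | X_0 = k]. Boundary: v_0 = v_20 = 0. Recurrence: v_k = 1 + (v_{k-1} + v_{k+1})/2 for 1 ≤ k ≤ 19. The particular solution to v_k − (v_{k-1} + v_{k+1})/2 = 1 is v_k = −k^2. Adding homogeneous solution A + B k and matching boundaries gives v_k = k (20 − k). Substituting k = 5: v_5 = 5 · 15 = 75.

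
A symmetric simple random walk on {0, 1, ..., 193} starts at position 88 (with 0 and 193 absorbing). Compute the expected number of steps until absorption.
E[τ | X_0 = 88] = 9240

Let v_k = E[τ | X_0 = k]. Boundary: v_0 = v_193 = 0. Recurrence: v_k = 1 + (v_{k-1} + v_{k+1})/2 for 1 ≤ k ≤ 192. The particular solution to v_k − (v_{k-1} + v_{k+1})/2 = 1 is v_k = −k^2. Adding homogeneous solution A + B k and matching boundaries gives v_k = k (193 − k). Substituting k = 88: v_88 = 88 · 105 = 9240.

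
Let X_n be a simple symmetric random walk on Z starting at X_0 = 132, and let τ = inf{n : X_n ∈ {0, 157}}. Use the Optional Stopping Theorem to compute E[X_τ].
E[X_τ] = 132

X_n is a martingale and τ is a bounded-mean stopping time (indeed τ is finite a.s. with bounded expectation since the walk is in a bounded region). By the OST, E[X_τ] = E[X_0] = 132. Equivalently: E[X_τ] = 157 · P(hit 157 first) + 0 · P(hit 0 first) = 157 · (132/157) = 132.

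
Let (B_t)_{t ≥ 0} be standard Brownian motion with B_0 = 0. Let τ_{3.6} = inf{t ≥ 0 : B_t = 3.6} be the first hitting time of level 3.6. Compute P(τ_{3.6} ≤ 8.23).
P(τ_{3.6} ≤ 8.23) = 2(1 − Φ(3.6/√8.23)) = 2(1 − Φ(1.2549)) ≈ 0.2095

By the reflection principle for standard BM, P(τ_b ≤ t) = 2 · P(B_t ≥ b). Since B_t ~ N(0, t), P(B_t ≥ 3.6) = 1 − Φ(3.6/√t) = 1 − Φ(3.6/√8.23) = 1 − Φ(1.2549) ≈ 0.10476. Doubling: P(τ_{3.6} ≤ 8.23) ≈ 2 · 0.10476 = 0.20952 ≈ 0.2095.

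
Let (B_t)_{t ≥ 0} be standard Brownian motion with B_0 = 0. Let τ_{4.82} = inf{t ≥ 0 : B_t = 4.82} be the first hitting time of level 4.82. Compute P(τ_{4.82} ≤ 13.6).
P(τ_{4.82} ≤ 13.6) = 2(1 − Φ(4.82/√13.6)) = 2(1 − Φ(1.3070)) ≈ 0.1912

By the reflection principle for standard BM, P(τ_b ≤ t) = 2 · P(B_t ≥ b). Since B_t ~ N(0, t), P(B_t ≥ 4.82) = 1 − Φ(4.82/√t) = 1 − Φ(4.82/√13.6) = 1 − Φ(1.3070) ≈ 0.09561. Doubling: P(τ_{4.82} ≤ 13.6) ≈ 2 · 0.09561 = 0.19122 ≈ 0.1912.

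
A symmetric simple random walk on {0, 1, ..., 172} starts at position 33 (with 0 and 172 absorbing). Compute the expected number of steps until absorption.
E[τ | X_0 = 33] = 4587

Let v_k = E[τ | X_0 = k]. Boundary: v_0 = v_172 = 0. Recurrence: v_k = 1 + (v_{k-1} + v_{k+1})/2 for 1 ≤ k ≤ 171. The particular solution to v_k − (v_{k-1} + v_{k+1})/2 = 1 is v_k = −k^2. Adding homogeneous solution A + B k and matching boundaries gives v_k = k (172 − k). Substituting k = 33: v_33 = 33 · 139 = 4587.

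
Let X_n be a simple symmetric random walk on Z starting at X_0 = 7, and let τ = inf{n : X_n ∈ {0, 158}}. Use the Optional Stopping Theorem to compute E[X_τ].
E[X_τ] = 7

X_n is a martingale and τ is a bounded-mean stopping time (indeed τ is finite a.s. with bounded expectation since the walk is in a bounded region). By the OST, E[X_τ] = E[X_0] = 7. Equivalently: E[X_τ] = 158 · P(hit 158 first) + 0 · P(hit 0 first) = 158 · (7/158) = 7.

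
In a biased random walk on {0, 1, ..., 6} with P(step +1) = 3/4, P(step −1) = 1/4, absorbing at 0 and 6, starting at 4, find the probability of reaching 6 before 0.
P(hit 6 before 0) = (1 − (1/3)^4) / (1 − (1/3)^6) = 90/91

Let u_k denote P(reach 6 before 0 | start at k). Boundary: u_0 = 0, u_6 = 1. Recurrence: u_k = 3/4·u_{k+1} + 1/4·u_{k-1} for 1 ≤ k ≤ 5. Try u_k = A + B·r^k with r = q/p = (1/4)/(3/4) = 1/3. Substitution satisfies the recurrence; boundary conditions give:
  u_k = (1 − r^k) / (1 − r^N) = (1 − (1/3)^4) / (1 − (1/3)^6) = 90/91.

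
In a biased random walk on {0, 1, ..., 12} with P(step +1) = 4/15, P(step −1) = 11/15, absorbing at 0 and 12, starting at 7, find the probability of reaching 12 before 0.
P(hit 12 before 0) = (1 − (11/4)^7) / (1 − (11/4)^12) = 2848297984/448344514215

Let u_k denote P(reach 12 before 0 | start at k). Boundary: u_0 = 0, u_12 = 1. Recurrence: u_k = 4/15·u_{k+1} + 11/15·u_{k-1} for 1 ≤ k ≤ 11. Try u_k = A + B·r^k with r = q/p = (11/15)/(4/15) = 11/4. Substitution satisfies the recurrence; boundary conditions give:
  u_k = (1 − r^k) / (1 − r^N) = (1 − (11/4)^7) / (1 − (11/4)^12) = 2848297984/448344514215.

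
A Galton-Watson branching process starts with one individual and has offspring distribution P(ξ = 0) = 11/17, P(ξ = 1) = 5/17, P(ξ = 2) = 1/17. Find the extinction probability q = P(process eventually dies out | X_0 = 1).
q = 1

Mean offspring μ = 0·11/17 + 1·5/17 + 2·1/17 = 7/17 ≤ 1. For μ ≤ 1 with offspring not concentrated at 1, the Galton-Watson process goes extinct almost surely, so q = 1.
(Algebraic check: The pgf is f(s) = 11/17 + 5/17·s + 1/17·s². The extinction probability q is the smallest fixed point of f in [0, 1]. Setting s = f(s):
  1/17·s² + (5/17 − 1)·s + 11/17 = 0
  1/17·s² − (11/17 + 1/17)·s + 11/17 = 0
which factors as (s − 1)·(1/17·s − 11/17) = 0, giving roots s = 1 and s = (11/17)/(1/17) = 11. Since 11 ≥ 1, the smallest root in [0, 1] is s = 1.)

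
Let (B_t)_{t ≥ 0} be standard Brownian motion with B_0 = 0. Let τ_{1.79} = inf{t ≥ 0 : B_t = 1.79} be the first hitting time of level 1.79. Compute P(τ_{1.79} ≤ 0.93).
P(τ_{1.79} ≤ 0.93) = 2(1 − Φ(1.79/√0.93)) = 2(1 − Φ(1.8561)) ≈ 0.0634

By the reflection principle for standard BM, P(τ_b ≤ t) = 2 · P(B_t ≥ b). Since B_t ~ N(0, t), P(B_t ≥ 1.79) = 1 − Φ(1.79/√t) = 1 − Φ(1.79/√0.93) = 1 − Φ(1.8561) ≈ 0.03172. Doubling: P(τ_{1.79} ≤ 0.93) ≈ 2 · 0.03172 = 0.06344 ≈ 0.0634.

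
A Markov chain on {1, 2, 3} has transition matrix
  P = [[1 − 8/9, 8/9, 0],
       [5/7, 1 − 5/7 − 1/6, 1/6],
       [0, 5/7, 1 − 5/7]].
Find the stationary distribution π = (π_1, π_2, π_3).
π = (675/1711, 840/1711, 196/1711)

This is a birth-death chain on three states, which satisfies detailed balance: π_1 · P_{12} = π_2 · P_{21} and π_2 · P_{23} = π_3 · P_{32}.
From π_1 · 8/9 = π_2 · 5/7: π_2/π_1 = (8/9)/(5/7) = 56/45.
From π_2 · 1/6 = π_3 · 5/7: π_3/π_2 = (1/6)/(5/7) = 7/30.
Take π_1 proportional to 1; then unnormalized π = (1, 56/45, 196/675). Normalize by dividing by the sum 1711/675:
  π = (675/1711, 840/1711, 196/1711).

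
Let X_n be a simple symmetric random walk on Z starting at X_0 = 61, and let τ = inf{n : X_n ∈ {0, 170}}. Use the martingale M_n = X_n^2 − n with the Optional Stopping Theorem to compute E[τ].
E[τ] = 6649

M_n = X_n^2 − n is a martingale (since E[X_{n+1}^2 | F_n] = X_n^2 + 1). By OST (τ has finite mean in a bounded region), E[M_τ] = E[M_0] = X_0^2 − 0 = 61^2 = 3721. Also E[M_τ] = E[X_τ^2] − E[τ]. The walk exits at 0 or 170, with P(hit 170 first) = 61/170, so E[X_τ^2] = 170^2 · 61/170 + 0 = 10370. Thus E[τ] = E[X_τ^2] − E[M_τ] = 10370 − 3721 = 6649 = 61(170 − 61) = 6649.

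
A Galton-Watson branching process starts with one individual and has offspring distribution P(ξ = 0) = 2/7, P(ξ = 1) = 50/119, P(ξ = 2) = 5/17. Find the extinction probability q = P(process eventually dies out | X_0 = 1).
q = 34/35

The pgf is f(s) = 2/7 + 50/119·s + 5/17·s². The extinction probability q is the smallest fixed point of f in [0, 1]. Setting s = f(s):
  5/17·s² + (50/119 − 1)·s + 2/7 = 0
  5/17·s² − (2/7 + 5/17)·s + 2/7 = 0
which factors as (s − 1)·(5/17·s − 2/7) = 0, giving roots s = 1 and s = (2/7)/(5/17) = 34/35.
Mean offspring μ = 50/119 + 2·5/17 = 120/119 > 1 (supercritical), so q < 1. The extinction probability is the smaller root: q = (2/7)/(5/17) = 34/35.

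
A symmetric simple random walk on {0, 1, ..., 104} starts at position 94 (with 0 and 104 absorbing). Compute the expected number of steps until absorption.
E[τ | X_0 = 94] = 940

Let v_k = E[τ | X_0 = k]. Boundary: v_0 = v_104 = 0. Recurrence: v_k = 1 + (v_{k-1} + v_{k+1})/2 for 1 ≤ k ≤ 103. The particular solution to v_k − (v_{k-1} + v_{k+1})/2 = 1 is v_k = −k^2. Adding homogeneous solution A + B k and matching boundaries gives v_k = k (104 − k). Substituting k = 94: v_94 = 94 · 10 = 940.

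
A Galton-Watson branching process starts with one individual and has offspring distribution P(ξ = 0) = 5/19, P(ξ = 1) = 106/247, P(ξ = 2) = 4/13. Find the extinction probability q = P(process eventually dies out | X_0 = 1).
q = 65/76

The pgf is f(s) = 5/19 + 106/247·s + 4/13·s². The extinction probability q is the smallest fixed point of f in [0, 1]. Setting s = f(s):
  4/13·s² + (106/247 − 1)·s + 5/19 = 0
  4/13·s² − (5/19 + 4/13)·s + 5/19 = 0
which factors as (s − 1)·(4/13·s − 5/19) = 0, giving roots s = 1 and s = (5/19)/(4/13) = 65/76.
Mean offspring μ = 106/247 + 2·4/13 = 258/247 > 1 (supercritical), so q < 1. The extinction probability is the smaller root: q = (5/19)/(4/13) = 65/76.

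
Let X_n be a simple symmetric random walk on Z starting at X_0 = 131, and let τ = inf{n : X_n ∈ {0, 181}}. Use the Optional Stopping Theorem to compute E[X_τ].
E[X_τ] = 131

X_n is a martingale and τ is a bounded-mean stopping time (indeed τ is finite a.s. with bounded expectation since the walk is in a bounded region). By the OST, E[X_τ] = E[X_0] = 131. Equivalently: E[X_τ] = 181 · P(hit 181 first) + 0 · P(hit 0 first) = 181 · (131/181) = 131.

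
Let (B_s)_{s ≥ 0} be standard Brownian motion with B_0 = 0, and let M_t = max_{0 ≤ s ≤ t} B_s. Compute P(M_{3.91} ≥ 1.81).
P(M_{3.91} ≥ 1.81) = 2·P(B_{3.91} ≥ 1.81) = 2(1 − Φ(1.81/√3.91)) ≈ 0.3600

By the reflection principle for Brownian motion, P(M_t ≥ a) = 2 · P(B_t ≥ a) for a ≥ 0. Since B_t ~ N(0, t), P(B_t ≥ 1.81) = 1 − Φ(1.81/√t) = 1 − Φ(1.81/√3.91) = 1 − Φ(0.9154). So
  P(M_{3.91} ≥ 1.81) = 2(1 − Φ(0.9154)) ≈ 0.3600.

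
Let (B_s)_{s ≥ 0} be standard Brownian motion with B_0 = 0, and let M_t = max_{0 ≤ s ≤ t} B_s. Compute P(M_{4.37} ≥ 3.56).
P(M_{4.37} ≥ 3.56) = 2·P(B_{4.37} ≥ 3.56) = 2(1 − Φ(3.56/√4.37)) ≈ 0.0886

By the reflection principle for Brownian motion, P(M_t ≥ a) = 2 · P(B_t ≥ a) for a ≥ 0. Since B_t ~ N(0, t), P(B_t ≥ 3.56) = 1 − Φ(3.56/√t) = 1 − Φ(3.56/√4.37) = 1 − Φ(1.7030). So
  P(M_{4.37} ≥ 3.56) = 2(1 − Φ(1.7030)) ≈ 0.0886.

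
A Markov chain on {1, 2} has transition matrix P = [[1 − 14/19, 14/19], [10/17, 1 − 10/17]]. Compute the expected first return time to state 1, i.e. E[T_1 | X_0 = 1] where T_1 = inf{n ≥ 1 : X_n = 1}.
E[T_1 | X_0 = 1] = 1/π_1 = 214/95

For an irreducible recurrent Markov chain with stationary distribution π, E[T_i | X_0 = i] = 1/π_i (Kac's formula). Here π_1 = (10/17)/(14/19 + 10/17) = (10/17)/(428/323) = 95/214, so E[T_1 | X_0 = 1] = 1/π_1 = (14/19 + 10/17)/(10/17) = (428/323)/(10/17) = 214/95.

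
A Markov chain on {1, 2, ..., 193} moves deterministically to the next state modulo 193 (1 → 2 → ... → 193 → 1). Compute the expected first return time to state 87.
E[T_87 | X_0 = 87] = 193

The chain cycles deterministically, so starting at state 87 it returns in exactly 193 steps. Equivalently, the stationary distribution is uniform π_j = 1/193 for every state j, so by Kac's formula E[T_87] = 1/π_87 = 193.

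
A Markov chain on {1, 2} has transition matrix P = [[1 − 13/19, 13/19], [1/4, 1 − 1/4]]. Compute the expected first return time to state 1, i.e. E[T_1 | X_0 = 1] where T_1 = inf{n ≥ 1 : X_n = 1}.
E[T_1 | X_0 = 1] = 1/π_1 = 71/19

For an irreducible recurrent Markov chain with stationary distribution π, E[T_i | X_0 = i] = 1/π_i (Kac's formula). Here π_1 = (1/4)/(13/19 + 1/4) = (1/4)/(71/76) = 19/71, so E[T_1 | X_0 = 1] = 1/π_1 = (13/19 + 1/4)/(1/4) = (71/76)/(1/4) = 71/19.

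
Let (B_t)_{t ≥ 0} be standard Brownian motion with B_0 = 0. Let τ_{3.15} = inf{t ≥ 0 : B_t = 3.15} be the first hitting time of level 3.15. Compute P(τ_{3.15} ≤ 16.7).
P(τ_{3.15} ≤ 16.7) = 2(1 − Φ(3.15/√16.7)) = 2(1 − Φ(0.7708)) ≈ 0.4408

By the reflection principle for standard BM, P(τ_b ≤ t) = 2 · P(B_t ≥ b). Since B_t ~ N(0, t), P(B_t ≥ 3.15) = 1 − Φ(3.15/√t) = 1 − Φ(3.15/√16.7) = 1 − Φ(0.7708) ≈ 0.22041. Doubling: P(τ_{3.15} ≤ 16.7) ≈ 2 · 0.22041 = 0.44082 ≈ 0.4408.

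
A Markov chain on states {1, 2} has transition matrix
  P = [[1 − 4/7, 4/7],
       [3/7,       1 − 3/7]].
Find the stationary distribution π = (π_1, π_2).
π_1 = 3/7, π_2 = 4/7

Solve πP = π with π_1 + π_2 = 1. From πP = π: π_1 · (1 − 4/7) + π_2 · 3/7 = π_1 ⇒ π_2 · 3/7 = π_1 · 4/7 ⇒ π_2/π_1 = (4/7)/(3/7) = 4/3. Together with π_1 + π_2 = 1:
  π_1 = (3/7)/(4/7 + 3/7) = (3/7)/(1) = 3/7,
  π_2 = (4/7)/(4/7 + 3/7) = (4/7)/(1) = 4/7.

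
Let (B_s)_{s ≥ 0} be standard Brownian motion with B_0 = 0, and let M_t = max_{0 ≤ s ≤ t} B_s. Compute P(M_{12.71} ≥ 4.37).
P(M_{12.71} ≥ 4.37) = 2·P(B_{12.71} ≥ 4.37) = 2(1 − Φ(4.37/√12.71)) ≈ 0.2203

By the reflection principle for Brownian motion, P(M_t ≥ a) = 2 · P(B_t ≥ a) for a ≥ 0. Since B_t ~ N(0, t), P(B_t ≥ 4.37) = 1 − Φ(4.37/√t) = 1 − Φ(4.37/√12.71) = 1 − Φ(1.2258). So
  P(M_{12.71} ≥ 4.37) = 2(1 − Φ(1.2258)) ≈ 0.2203.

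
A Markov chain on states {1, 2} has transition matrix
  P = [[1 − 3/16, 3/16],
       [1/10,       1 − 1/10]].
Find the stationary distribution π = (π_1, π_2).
π_1 = 8/23, π_2 = 15/23

Solve πP = π with π_1 + π_2 = 1. From πP = π: π_1 · (1 − 3/16) + π_2 · 1/10 = π_1 ⇒ π_2 · 1/10 = π_1 · 3/16 ⇒ π_2/π_1 = (3/16)/(1/10) = 15/8. Together with π_1 + π_2 = 1:
  π_1 = (1/10)/(3/16 + 1/10) = (1/10)/(23/80) = 8/23,
  π_2 = (3/16)/(3/16 + 1/10) = (3/16)/(23/80) = 15/23.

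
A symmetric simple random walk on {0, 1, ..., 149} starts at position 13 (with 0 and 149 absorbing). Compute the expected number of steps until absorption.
E[τ | X_0 = 13] = 1768

Let v_k = E[τ | X_0 = k]. Boundary: v_0 = v_149 = 0. Recurrence: v_k = 1 + (v_{k-1} + v_{k+1})/2 for 1 ≤ k ≤ 148. The particular solution to v_k − (v_{k-1} + v_{k+1})/2 = 1 is v_k = −k^2. Adding homogeneous solution A + B k and matching boundaries gives v_k = k (149 − k). Substituting k = 13: v_13 = 13 · 136 = 1768.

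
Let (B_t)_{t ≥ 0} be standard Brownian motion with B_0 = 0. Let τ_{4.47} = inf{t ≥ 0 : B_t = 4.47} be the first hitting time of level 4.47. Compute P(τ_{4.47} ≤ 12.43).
P(τ_{4.47} ≤ 12.43) = 2(1 − Φ(4.47/√12.43)) = 2(1 − Φ(1.2679)) ≈ 0.2048

By the reflection principle for standard BM, P(τ_b ≤ t) = 2 · P(B_t ≥ b). Since B_t ~ N(0, t), P(B_t ≥ 4.47) = 1 − Φ(4.47/√t) = 1 − Φ(4.47/√12.43) = 1 − Φ(1.2679) ≈ 0.10242. Doubling: P(τ_{4.47} ≤ 12.43) ≈ 2 · 0.10242 = 0.20484 ≈ 0.2048.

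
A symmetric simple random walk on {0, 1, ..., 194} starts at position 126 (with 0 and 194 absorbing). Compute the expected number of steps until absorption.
E[τ | X_0 = 126] = 8568

Let v_k = E[τ | X_0 = k]. Boundary: v_0 = v_194 = 0. Recurrence: v_k = 1 + (v_{k-1} + v_{k+1})/2 for 1 ≤ k ≤ 193. The particular solution to v_k − (v_{k-1} + v_{k+1})/2 = 1 is v_k = −k^2. Adding homogeneous solution A + B k and matching boundaries gives v_k = k (194 − k). Substituting k = 126: v_126 = 126 · 68 = 8568.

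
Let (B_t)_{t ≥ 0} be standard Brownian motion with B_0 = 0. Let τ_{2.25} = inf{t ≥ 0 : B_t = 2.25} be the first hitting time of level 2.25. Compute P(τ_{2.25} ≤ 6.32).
P(τ_{2.25} ≤ 6.32) = 2(1 − Φ(2.25/√6.32)) = 2(1 − Φ(0.8950)) ≈ 0.3708

By the reflection principle for standard BM, P(τ_b ≤ t) = 2 · P(B_t ≥ b). Since B_t ~ N(0, t), P(B_t ≥ 2.25) = 1 − Φ(2.25/√t) = 1 − Φ(2.25/√6.32) = 1 − Φ(0.8950) ≈ 0.18539. Doubling: P(τ_{2.25} ≤ 6.32) ≈ 2 · 0.18539 = 0.37078 ≈ 0.3708.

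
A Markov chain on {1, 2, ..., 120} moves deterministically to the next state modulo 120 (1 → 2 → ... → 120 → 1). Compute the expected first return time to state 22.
E[T_22 | X_0 = 22] = 120

The chain cycles deterministically, so starting at state 22 it returns in exactly 120 steps. Equivalently, the stationary distribution is uniform π_j = 1/120 for every state j, so by Kac's formula E[T_22] = 1/π_22 = 120.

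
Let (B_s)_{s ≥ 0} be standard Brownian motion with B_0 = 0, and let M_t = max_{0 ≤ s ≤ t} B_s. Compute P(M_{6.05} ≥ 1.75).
P(M_{6.05} ≥ 1.75) = 2·P(B_{6.05} ≥ 1.75) = 2(1 − Φ(1.75/√6.05)) ≈ 0.4768

By the reflection principle for Brownian motion, P(M_t ≥ a) = 2 · P(B_t ≥ a) for a ≥ 0. Since B_t ~ N(0, t), P(B_t ≥ 1.75) = 1 − Φ(1.75/√t) = 1 − Φ(1.75/√6.05) = 1 − Φ(0.7115). So
  P(M_{6.05} ≥ 1.75) = 2(1 − Φ(0.7115)) ≈ 0.4768.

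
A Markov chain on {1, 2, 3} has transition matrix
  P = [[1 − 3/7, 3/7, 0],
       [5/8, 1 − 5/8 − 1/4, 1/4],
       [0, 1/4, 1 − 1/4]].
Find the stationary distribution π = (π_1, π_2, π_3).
π = (35/83, 24/83, 24/83)

This is a birth-death chain on three states, which satisfies detailed balance: π_1 · P_{12} = π_2 · P_{21} and π_2 · P_{23} = π_3 · P_{32}.
From π_1 · 3/7 = π_2 · 5/8: π_2/π_1 = (3/7)/(5/8) = 24/35.
From π_2 · 1/4 = π_3 · 1/4: π_3/π_2 = (1/4)/(1/4) = 1.
Take π_1 proportional to 1; then unnormalized π = (1, 24/35, 24/35). Normalize by dividing by the sum 83/35:
  π = (35/83, 24/83, 24/83).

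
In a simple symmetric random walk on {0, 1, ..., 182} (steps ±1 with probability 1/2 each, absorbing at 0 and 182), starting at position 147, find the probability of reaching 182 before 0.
P(hit 182 before 0) = 147/182 = 21/26

Let u_k = P(hit 182 before 0 | start at k). Then u_0 = 0, u_182 = 1, and u_k = u_{k-1}/2 + u_{k+1}/2 for 1 ≤ k ≤ 181. This harmonic recurrence is solved by u_k = k/182, giving u_147 = 147/182 = 21/26.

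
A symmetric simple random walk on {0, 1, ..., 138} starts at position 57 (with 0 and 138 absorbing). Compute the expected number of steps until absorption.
E[τ | X_0 = 57] = 4617

Let v_k = E[τ | X_0 = k]. Boundary: v_0 = v_138 = 0. Recurrence: v_k = 1 + (v_{k-1} + v_{k+1})/2 for 1 ≤ k ≤ 137. The particular solution to v_k − (v_{k-1} + v_{k+1})/2 = 1 is v_k = −k^2. Adding homogeneous solution A + B k and matching boundaries gives v_k = k (138 − k). Substituting k = 57: v_57 = 57 · 81 = 4617.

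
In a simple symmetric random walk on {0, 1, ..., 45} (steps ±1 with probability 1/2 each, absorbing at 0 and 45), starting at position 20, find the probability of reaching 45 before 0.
P(hit 45 before 0) = 20/45 = 4/9

Let u_k = P(hit 45 before 0 | start at k). Then u_0 = 0, u_45 = 1, and u_k = u_{k-1}/2 + u_{k+1}/2 for 1 ≤ k ≤ 44. This harmonic recurrence is solved by u_k = k/45, giving u_20 = 20/45 = 4/9.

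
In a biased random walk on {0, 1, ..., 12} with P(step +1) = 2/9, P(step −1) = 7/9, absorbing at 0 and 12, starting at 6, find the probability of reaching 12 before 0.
P(hit 12 before 0) = (1 − (7/2)^6) / (1 − (7/2)^12) = 64/117713

Let u_k denote P(reach 12 before 0 | start at k). Boundary: u_0 = 0, u_12 = 1. Recurrence: u_k = 2/9·u_{k+1} + 7/9·u_{k-1} for 1 ≤ k ≤ 11. Try u_k = A + B·r^k with r = q/p = (7/9)/(2/9) = 7/2. Substitution satisfies the recurrence; boundary conditions give:
  u_k = (1 − r^k) / (1 − r^N) = (1 − (7/2)^6) / (1 − (7/2)^12) = 64/117713.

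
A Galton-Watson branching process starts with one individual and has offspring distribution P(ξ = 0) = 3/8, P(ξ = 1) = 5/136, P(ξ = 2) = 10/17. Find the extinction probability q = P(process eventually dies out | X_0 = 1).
q = 51/80

The pgf is f(s) = 3/8 + 5/136·s + 10/17·s². The extinction probability q is the smallest fixed point of f in [0, 1]. Setting s = f(s):
  10/17·s² + (5/136 − 1)·s + 3/8 = 0
  10/17·s² − (3/8 + 10/17)·s + 3/8 = 0
which factors as (s − 1)·(10/17·s − 3/8) = 0, giving roots s = 1 and s = (3/8)/(10/17) = 51/80.
Mean offspring μ = 5/136 + 2·10/17 = 165/136 > 1 (supercritical), so q < 1. The extinction probability is the smaller root: q = (3/8)/(10/17) = 51/80.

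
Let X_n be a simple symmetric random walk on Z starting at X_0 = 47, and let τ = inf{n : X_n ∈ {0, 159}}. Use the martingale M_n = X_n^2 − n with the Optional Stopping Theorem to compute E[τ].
E[τ] = 5264

M_n = X_n^2 − n is a martingale (since E[X_{n+1}^2 | F_n] = X_n^2 + 1). By OST (τ has finite mean in a bounded region), E[M_τ] = E[M_0] = X_0^2 − 0 = 47^2 = 2209. Also E[M_τ] = E[X_τ^2] − E[τ]. The walk exits at 0 or 159, with P(hit 159 first) = 47/159, so E[X_τ^2] = 159^2 · 47/159 + 0 = 7473. Thus E[τ] = E[X_τ^2] − E[M_τ] = 7473 − 2209 = 5264 = 47(159 − 47) = 5264.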